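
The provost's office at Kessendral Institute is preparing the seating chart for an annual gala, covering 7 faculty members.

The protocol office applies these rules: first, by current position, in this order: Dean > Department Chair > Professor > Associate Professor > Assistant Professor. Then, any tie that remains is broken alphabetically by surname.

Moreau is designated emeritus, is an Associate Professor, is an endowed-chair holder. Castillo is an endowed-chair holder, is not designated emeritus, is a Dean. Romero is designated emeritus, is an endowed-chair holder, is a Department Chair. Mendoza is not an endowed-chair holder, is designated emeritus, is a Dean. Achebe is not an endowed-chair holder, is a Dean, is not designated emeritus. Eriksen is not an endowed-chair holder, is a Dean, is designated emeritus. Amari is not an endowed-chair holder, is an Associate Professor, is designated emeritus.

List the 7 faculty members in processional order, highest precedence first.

Achebe, Castillo, Eriksen, Mendoza, Romero, Amari, Moreau

By current position: Achebe, Castillo, Eriksen and Mendoza (Dean); then Romero (Department Chair); then Amari and Moreau (Associate Professor).
Among Achebe, Castillo, Eriksen and Mendoza, alphabetically by surname: Achebe before Castillo before Eriksen before Mendoza.
Among Amari and Moreau, alphabetically by surname: Amari before Moreau.
Full order: Achebe, Castillo, Eriksen, Mendoza, Romero, Amari, Moreau.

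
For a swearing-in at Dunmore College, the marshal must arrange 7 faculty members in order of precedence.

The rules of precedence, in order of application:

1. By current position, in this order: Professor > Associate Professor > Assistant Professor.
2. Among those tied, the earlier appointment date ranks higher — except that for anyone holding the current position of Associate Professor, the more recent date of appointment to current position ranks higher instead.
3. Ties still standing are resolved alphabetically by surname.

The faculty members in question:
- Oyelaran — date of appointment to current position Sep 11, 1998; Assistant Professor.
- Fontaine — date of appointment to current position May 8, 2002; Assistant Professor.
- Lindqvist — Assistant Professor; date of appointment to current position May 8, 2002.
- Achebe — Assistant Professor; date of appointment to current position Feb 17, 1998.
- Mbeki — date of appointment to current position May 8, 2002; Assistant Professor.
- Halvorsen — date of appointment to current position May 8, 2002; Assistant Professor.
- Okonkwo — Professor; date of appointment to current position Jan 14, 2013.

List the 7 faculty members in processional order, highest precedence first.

Okonkwo, Achebe, Oyelaran, Fontaine, Halvorsen, Lindqvist, Mbeki

By current position: Okonkwo (Professor); then Achebe, Oyelaran, Fontaine, Halvorsen, Lindqvist and Mbeki (Assistant Professor).
Among Achebe, Oyelaran, Fontaine, Halvorsen, Lindqvist and Mbeki, by date of appointment to current position (earlier first): Achebe (Feb 17, 1998) before Oyelaran (Sep 11, 1998) before Fontaine, Halvorsen, Lindqvist and Mbeki (May 8, 2002).
Among Fontaine, Halvorsen, Lindqvist and Mbeki, alphabetically by surname: Fontaine before Halvorsen before Lindqvist before Mbeki.
Full order: Okonkwo, Achebe, Oyelaran, Fontaine, Halvorsen, Lindqvist, Mbeki.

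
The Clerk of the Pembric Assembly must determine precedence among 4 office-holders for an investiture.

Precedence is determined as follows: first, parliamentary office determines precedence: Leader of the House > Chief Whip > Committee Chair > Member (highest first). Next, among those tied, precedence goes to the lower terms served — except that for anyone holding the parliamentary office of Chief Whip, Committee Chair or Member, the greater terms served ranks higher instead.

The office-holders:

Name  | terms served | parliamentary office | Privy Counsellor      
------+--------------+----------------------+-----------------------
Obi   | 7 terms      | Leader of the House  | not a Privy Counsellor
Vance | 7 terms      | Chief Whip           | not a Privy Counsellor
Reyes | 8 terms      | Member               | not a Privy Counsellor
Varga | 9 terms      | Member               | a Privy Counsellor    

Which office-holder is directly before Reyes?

Varga

By parliamentary office: Obi (Leader of the House); then Vance (Chief Whip); then Varga and Reyes (Member).
Among Varga and Reyes, by terms served (higher first) (reversed rule for this group): Varga (9 terms) before Reyes (8 terms).
Order: Obi, Vance, Varga, Reyes.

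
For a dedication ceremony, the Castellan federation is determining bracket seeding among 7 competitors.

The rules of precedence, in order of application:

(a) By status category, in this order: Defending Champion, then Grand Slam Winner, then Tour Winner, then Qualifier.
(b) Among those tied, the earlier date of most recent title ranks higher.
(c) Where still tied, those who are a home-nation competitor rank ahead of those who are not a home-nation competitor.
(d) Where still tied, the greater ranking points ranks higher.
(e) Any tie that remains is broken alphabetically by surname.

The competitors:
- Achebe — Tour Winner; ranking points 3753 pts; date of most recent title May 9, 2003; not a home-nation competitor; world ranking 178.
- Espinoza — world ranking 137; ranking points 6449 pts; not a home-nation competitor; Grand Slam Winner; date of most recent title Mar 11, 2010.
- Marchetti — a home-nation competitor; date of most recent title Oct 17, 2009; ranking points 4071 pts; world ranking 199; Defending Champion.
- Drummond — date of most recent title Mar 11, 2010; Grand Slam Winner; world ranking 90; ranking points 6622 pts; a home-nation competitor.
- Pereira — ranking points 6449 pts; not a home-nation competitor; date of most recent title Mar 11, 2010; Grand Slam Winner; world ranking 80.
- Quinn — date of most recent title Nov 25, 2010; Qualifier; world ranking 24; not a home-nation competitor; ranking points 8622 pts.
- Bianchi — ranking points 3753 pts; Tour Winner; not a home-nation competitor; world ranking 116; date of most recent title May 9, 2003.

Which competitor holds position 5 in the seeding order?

By status category: Marchetti (Defending Champion); then Drummond, Espinoza and Pereira (Grand Slam Winner); then Achebe and Bianchi (Tour Winner); then Quinn (Qualifier).
Drummond, Espinoza and Pereira all have date of most recent title Mar 11, 2010, so the next rule applies.
Among Drummond, Espinoza and Pereira, a home-nation competitor before not a home-nation competitor: Drummond (a home-nation competitor) before Espinoza and Pereira (not a home-nation competitor).
Espinoza and Pereira both have ranking points 6449 pts, so the next rule applies.
Among Espinoza and Pereira, alphabetically by surname: Espinoza before Pereira.
Achebe and Bianchi both have date of most recent title May 9, 2003, so the next rule applies.
Achebe and Bianchi are each not a home-nation competitor, so the next rule applies.
Achebe and Bianchi both have ranking points 3753 pts, so the next rule applies.
Among Achebe and Bianchi, alphabetically by surname: Achebe before Bianchi.
Order: Marchetti, Drummond, Espinoza, Pereira, Achebe, Bianchi, Quinn.

Achebe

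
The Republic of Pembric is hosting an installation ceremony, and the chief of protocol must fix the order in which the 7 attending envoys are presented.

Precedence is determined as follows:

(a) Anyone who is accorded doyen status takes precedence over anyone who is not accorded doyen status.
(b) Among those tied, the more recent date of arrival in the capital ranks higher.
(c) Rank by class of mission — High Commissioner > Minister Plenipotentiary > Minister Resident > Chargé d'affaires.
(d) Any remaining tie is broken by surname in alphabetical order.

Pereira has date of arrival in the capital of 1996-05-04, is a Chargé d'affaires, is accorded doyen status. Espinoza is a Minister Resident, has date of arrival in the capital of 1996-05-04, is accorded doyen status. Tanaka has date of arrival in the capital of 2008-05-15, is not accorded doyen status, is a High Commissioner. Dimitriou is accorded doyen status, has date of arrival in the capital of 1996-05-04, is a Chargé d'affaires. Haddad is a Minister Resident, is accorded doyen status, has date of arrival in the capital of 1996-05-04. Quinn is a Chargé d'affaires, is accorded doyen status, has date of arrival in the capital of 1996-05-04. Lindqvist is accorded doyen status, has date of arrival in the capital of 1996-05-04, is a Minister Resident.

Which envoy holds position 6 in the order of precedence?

Quinn

By the first rule: Espinoza, Haddad, Lindqvist, Dimitriou, Pereira and Quinn (each accorded doyen status); then Tanaka (not accorded doyen status).
Espinoza, Haddad, Lindqvist, Dimitriou, Pereira and Quinn all have date of arrival in the capital 1996-05-04, so the next rule applies.
Among Espinoza, Haddad, Lindqvist, Dimitriou, Pereira and Quinn, by class of mission: Espinoza, Haddad and Lindqvist (Minister Resident) before Dimitriou, Pereira and Quinn (Chargé d'affaires).
Among Espinoza, Haddad and Lindqvist, alphabetically by surname: Espinoza before Haddad before Lindqvist.
Among Dimitriou, Pereira and Quinn, alphabetically by surname: Dimitriou before Pereira before Quinn.
Order: Espinoza, Haddad, Lindqvist, Dimitriou, Pereira, Quinn, Tanaka.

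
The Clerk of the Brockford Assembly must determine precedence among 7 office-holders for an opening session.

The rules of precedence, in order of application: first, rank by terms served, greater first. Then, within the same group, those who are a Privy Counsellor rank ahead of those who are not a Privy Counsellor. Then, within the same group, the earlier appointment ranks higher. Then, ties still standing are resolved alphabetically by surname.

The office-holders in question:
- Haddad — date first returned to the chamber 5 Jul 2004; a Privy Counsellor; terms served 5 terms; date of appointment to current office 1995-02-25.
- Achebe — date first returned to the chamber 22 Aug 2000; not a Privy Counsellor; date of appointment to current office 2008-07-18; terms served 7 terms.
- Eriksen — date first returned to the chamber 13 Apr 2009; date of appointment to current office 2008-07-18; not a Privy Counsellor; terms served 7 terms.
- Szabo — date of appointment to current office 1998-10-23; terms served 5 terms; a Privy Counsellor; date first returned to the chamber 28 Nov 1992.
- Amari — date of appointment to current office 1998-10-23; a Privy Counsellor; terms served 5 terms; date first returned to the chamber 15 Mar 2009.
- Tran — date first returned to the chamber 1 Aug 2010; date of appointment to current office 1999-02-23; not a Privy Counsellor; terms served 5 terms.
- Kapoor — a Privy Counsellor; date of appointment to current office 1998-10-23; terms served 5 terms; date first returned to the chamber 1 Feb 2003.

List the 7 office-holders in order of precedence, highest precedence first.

By terms served (higher first): Achebe and Eriksen (both 7 terms); then Haddad, Amari, Kapoor, Szabo and Tran (each 5 terms).
Achebe and Eriksen are each not a Privy Counsellor, so the next rule applies.
Achebe and Eriksen both have date of appointment to current office 2008-07-18, so the next rule applies.
Among Achebe and Eriksen, alphabetically by surname: Achebe before Eriksen.
Among Haddad, Amari, Kapoor, Szabo and Tran, a Privy Counsellor before not a Privy Counsellor: Haddad, Amari, Kapoor and Szabo (a Privy Counsellor) before Tran (not a Privy Counsellor).
Among Haddad, Amari, Kapoor and Szabo, by date of appointment to current office (earlier first): Haddad (1995-02-25) before Amari, Kapoor and Szabo (1998-10-23).
Among Amari, Kapoor and Szabo, alphabetically by surname: Amari before Kapoor before Szabo.
Full order: Achebe, Eriksen, Haddad, Amari, Kapoor, Szabo, Tran.

Achebe, Eriksen, Haddad, Amari, Kapoor, Szabo, Tran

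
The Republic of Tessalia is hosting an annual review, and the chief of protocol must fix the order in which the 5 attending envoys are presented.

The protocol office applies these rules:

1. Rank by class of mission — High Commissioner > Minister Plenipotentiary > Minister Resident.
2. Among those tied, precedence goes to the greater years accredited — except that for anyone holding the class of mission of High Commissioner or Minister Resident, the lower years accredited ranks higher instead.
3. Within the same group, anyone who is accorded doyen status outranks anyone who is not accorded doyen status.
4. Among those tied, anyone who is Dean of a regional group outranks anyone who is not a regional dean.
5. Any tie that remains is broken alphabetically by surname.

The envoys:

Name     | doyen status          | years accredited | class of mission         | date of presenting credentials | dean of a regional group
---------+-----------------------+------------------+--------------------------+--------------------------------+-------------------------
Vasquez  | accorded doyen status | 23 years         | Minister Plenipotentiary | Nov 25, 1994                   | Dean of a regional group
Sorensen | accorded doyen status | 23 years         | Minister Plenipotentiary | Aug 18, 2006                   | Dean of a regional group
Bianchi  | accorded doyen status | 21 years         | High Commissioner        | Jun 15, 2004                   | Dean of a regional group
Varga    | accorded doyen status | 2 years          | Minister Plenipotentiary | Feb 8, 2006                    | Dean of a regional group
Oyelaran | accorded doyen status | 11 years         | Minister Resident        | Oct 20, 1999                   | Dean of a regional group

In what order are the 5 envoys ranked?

Bianchi, Sorensen, Vasquez, Varga, Oyelaran

By class of mission: Bianchi (High Commissioner); then Sorensen, Vasquez and Varga (Minister Plenipotentiary); then Oyelaran (Minister Resident).
Among Sorensen, Vasquez and Varga, by years accredited (higher first): Sorensen and Vasquez (23 years) before Varga (2 years).
Sorensen and Vasquez are each accorded doyen status, so the next rule applies.
Sorensen and Vasquez are each Dean of a regional group, so the next rule applies.
Among Sorensen and Vasquez, alphabetically by surname: Sorensen before Vasquez.
Full order: Bianchi, Sorensen, Vasquez, Varga, Oyelaran.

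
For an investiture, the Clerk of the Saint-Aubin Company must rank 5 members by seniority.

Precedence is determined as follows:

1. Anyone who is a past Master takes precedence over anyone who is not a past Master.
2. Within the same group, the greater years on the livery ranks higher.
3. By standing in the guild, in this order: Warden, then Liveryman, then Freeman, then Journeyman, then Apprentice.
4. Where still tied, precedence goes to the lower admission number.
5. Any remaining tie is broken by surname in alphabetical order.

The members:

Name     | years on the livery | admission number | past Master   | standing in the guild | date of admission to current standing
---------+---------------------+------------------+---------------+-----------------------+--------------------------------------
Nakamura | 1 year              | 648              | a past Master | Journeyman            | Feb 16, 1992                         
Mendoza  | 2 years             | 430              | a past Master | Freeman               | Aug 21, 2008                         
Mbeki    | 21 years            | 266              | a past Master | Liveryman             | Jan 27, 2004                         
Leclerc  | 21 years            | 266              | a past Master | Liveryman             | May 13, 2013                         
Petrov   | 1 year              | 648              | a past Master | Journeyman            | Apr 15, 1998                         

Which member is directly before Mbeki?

Leclerc

By the first rule: Leclerc, Mbeki, Mendoza, Nakamura and Petrov (each a past Master).
Among Leclerc, Mbeki, Mendoza, Nakamura and Petrov, by years on the livery (higher first): Leclerc and Mbeki (21 years) before Mendoza (2 years) before Nakamura and Petrov (1 year).
Leclerc and Mbeki are each Liveryman, so the next rule applies.
Leclerc and Mbeki both have admission number 266, so the next rule applies.
Among Leclerc and Mbeki, alphabetically by surname: Leclerc before Mbeki.
Nakamura and Petrov are each Journeyman, so the next rule applies.
Nakamura and Petrov both have admission number 648, so the next rule applies.
Among Nakamura and Petrov, alphabetically by surname: Nakamura before Petrov.
Order: Leclerc, Mbeki, Mendoza, Nakamura, Petrov.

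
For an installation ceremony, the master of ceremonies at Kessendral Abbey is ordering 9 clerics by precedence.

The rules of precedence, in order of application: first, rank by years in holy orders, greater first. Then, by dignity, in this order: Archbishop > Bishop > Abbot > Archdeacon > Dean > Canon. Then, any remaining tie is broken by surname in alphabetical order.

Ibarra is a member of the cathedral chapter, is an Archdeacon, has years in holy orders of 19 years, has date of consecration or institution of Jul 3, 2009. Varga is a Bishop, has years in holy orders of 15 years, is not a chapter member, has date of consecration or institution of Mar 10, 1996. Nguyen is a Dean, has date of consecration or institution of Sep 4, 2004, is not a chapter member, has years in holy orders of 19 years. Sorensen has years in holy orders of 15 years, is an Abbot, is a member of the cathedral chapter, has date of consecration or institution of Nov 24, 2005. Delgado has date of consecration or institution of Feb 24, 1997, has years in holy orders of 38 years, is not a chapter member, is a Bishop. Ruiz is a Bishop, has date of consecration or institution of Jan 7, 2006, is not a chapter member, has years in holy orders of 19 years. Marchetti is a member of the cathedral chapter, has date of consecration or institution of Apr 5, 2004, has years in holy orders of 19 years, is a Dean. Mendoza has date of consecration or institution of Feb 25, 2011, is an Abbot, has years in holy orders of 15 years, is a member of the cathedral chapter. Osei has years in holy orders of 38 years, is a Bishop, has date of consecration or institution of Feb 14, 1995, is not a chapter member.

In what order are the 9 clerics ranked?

By years in holy orders (higher first): Delgado and Osei (both 38 years); then Ruiz, Ibarra, Marchetti and Nguyen (each 19 years); then Varga, Mendoza and Sorensen (each 15 years).
Delgado and Osei are each Bishop, so the next rule applies.
Among Delgado and Osei, alphabetically by surname: Delgado before Osei.
Among Ruiz, Ibarra, Marchetti and Nguyen, by dignity: Ruiz (Bishop) before Ibarra (Archdeacon) before Marchetti and Nguyen (Dean).
Among Marchetti and Nguyen, alphabetically by surname: Marchetti before Nguyen.
Among Varga, Mendoza and Sorensen, by dignity: Varga (Bishop) before Mendoza and Sorensen (Abbot).
Among Mendoza and Sorensen, alphabetically by surname: Mendoza before Sorensen.
Full order: Delgado, Osei, Ruiz, Ibarra, Marchetti, Nguyen, Varga, Mendoza, Sorensen.

Delgado, Osei, Ruiz, Ibarra, Marchetti, Nguyen, Varga, Mendoza, Sorensen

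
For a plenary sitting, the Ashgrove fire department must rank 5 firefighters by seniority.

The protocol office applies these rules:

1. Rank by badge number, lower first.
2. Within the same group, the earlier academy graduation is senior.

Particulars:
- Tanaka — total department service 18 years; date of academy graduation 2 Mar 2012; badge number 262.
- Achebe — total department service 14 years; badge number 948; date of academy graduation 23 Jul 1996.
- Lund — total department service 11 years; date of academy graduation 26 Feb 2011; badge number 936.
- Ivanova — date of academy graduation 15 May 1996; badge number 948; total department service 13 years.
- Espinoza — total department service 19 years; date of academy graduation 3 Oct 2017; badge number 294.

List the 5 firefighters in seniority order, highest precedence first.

Tanaka, Espinoza, Lund, Ivanova, Achebe

By badge number (lower first): Tanaka (262); then Espinoza (294); then Lund (936); then Ivanova and Achebe (both 948).
Among Ivanova and Achebe, by date of academy graduation (earlier first): Ivanova (15 May 1996) before Achebe (23 Jul 1996).
Full order: Tanaka, Espinoza, Lund, Ivanova, Achebe.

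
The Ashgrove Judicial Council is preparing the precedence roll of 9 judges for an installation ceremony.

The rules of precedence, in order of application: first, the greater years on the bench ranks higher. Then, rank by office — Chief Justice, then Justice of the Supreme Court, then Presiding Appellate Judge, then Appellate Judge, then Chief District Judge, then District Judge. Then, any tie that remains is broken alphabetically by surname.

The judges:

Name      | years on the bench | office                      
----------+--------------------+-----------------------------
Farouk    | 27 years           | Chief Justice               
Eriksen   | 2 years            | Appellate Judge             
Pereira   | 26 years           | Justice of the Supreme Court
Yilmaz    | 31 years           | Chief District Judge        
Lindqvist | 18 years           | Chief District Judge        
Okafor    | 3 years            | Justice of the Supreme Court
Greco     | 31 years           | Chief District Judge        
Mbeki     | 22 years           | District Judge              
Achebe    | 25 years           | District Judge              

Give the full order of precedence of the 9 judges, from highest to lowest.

By years on the bench (higher first): Greco and Yilmaz (both 31 years); then Farouk (27 years); then Pereira (26 years); then Achebe (25 years); then Mbeki (22 years); then Lindqvist (18 years); then Okafor (3 years); then Eriksen (2 years).
Greco and Yilmaz are each Chief District Judge, so the next rule applies.
Among Greco and Yilmaz, alphabetically by surname: Greco before Yilmaz.
Full order: Greco, Yilmaz, Farouk, Pereira, Achebe, Mbeki, Lindqvist, Okafor, Eriksen.

Greco, Yilmaz, Farouk, Pereira, Achebe, Mbeki, Lindqvist, Okafor, Eriksen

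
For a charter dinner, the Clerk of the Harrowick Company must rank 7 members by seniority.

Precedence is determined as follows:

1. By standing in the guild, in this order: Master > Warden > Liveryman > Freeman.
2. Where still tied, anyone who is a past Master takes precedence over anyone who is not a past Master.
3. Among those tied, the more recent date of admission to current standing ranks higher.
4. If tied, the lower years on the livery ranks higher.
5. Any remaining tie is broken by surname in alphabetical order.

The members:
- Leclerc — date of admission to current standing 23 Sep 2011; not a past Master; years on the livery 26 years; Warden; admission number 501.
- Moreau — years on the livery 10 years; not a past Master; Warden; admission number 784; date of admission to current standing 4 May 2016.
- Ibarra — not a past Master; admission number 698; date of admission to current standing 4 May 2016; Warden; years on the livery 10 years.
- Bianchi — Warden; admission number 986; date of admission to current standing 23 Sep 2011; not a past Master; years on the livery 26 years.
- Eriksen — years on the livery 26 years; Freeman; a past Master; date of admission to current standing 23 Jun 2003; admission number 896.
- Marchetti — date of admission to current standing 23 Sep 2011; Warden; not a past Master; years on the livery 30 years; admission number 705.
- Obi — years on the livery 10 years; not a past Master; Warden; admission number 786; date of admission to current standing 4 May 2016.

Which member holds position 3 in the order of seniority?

By standing in the guild: Ibarra, Moreau, Obi, Bianchi, Leclerc and Marchetti (Warden); then Eriksen (Freeman).
Ibarra, Moreau, Obi, Bianchi, Leclerc and Marchetti are each not a past Master, so the next rule applies.
Among Ibarra, Moreau, Obi, Bianchi, Leclerc and Marchetti, by date of admission to current standing (later first): Ibarra, Moreau and Obi (4 May 2016) before Bianchi, Leclerc and Marchetti (23 Sep 2011).
Ibarra, Moreau and Obi all have years on the livery 10 years, so the next rule applies.
Among Ibarra, Moreau and Obi, alphabetically by surname: Ibarra before Moreau before Obi.
Among Bianchi, Leclerc and Marchetti, by years on the livery (lower first): Bianchi and Leclerc (26 years) before Marchetti (30 years).
Among Bianchi and Leclerc, alphabetically by surname: Bianchi before Leclerc.
Order: Ibarra, Moreau, Obi, Bianchi, Leclerc, Marchetti, Eriksen.

Obi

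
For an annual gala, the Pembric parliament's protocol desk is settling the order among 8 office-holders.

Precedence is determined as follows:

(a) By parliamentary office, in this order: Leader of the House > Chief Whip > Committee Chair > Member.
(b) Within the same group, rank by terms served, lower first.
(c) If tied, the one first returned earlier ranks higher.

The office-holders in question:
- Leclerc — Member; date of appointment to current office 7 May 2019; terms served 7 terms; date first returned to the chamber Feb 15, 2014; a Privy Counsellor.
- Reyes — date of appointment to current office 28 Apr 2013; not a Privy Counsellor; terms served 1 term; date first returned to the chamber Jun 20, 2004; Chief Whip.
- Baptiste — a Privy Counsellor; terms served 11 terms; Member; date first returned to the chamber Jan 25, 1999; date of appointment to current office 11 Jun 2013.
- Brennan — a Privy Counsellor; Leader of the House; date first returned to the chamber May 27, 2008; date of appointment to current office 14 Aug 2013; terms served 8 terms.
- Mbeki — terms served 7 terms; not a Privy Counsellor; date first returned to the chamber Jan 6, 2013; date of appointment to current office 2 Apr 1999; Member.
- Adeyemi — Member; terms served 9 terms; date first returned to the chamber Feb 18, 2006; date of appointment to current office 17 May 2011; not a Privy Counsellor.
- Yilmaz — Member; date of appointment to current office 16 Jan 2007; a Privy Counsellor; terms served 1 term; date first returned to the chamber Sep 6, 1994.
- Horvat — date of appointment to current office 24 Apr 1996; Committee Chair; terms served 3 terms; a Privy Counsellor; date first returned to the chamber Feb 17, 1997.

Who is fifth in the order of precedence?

Mbeki

By parliamentary office: Brennan (Leader of the House); then Reyes (Chief Whip); then Horvat (Committee Chair); then Yilmaz, Mbeki, Leclerc, Adeyemi and Baptiste (Member).
Among Yilmaz, Mbeki, Leclerc, Adeyemi and Baptiste, by terms served (lower first): Yilmaz (1 term) before Mbeki and Leclerc (7 terms) before Adeyemi (9 terms) before Baptiste (11 terms).
Among Mbeki and Leclerc, by date first returned to the chamber (earlier first): Mbeki (Jan 6, 2013) before Leclerc (Feb 15, 2014).
Order: Brennan, Reyes, Horvat, Yilmaz, Mbeki, Leclerc, Adeyemi, Baptiste.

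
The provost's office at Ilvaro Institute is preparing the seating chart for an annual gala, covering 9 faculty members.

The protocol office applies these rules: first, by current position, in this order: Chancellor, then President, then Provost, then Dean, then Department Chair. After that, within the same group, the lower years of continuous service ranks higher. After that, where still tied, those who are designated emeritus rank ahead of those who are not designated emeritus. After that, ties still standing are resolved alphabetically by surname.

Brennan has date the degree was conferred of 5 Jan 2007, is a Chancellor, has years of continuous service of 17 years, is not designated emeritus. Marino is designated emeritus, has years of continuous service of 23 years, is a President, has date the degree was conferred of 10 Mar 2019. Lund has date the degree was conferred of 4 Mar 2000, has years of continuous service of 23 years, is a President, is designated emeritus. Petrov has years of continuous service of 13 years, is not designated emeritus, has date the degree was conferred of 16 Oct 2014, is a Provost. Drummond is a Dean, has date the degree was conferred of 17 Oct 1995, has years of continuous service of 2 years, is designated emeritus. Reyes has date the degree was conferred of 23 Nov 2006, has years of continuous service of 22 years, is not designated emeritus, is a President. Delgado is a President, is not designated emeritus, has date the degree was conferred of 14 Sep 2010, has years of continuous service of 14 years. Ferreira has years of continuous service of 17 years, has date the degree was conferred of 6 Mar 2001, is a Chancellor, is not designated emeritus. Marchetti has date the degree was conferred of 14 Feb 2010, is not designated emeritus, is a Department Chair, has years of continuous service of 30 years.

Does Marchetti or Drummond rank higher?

Drummond

By current position: Brennan and Ferreira (Chancellor); then Delgado, Reyes, Lund and Marino (President); then Petrov (Provost); then Drummond (Dean); then Marchetti (Department Chair).
Brennan and Ferreira both have years of continuous service 17 years, so the next rule applies.
Brennan and Ferreira are each not designated emeritus, so the next rule applies.
Among Brennan and Ferreira, alphabetically by surname: Brennan before Ferreira.
Among Delgado, Reyes, Lund and Marino, by years of continuous service (lower first): Delgado (14 years) before Reyes (22 years) before Lund and Marino (23 years).
Lund and Marino are each designated emeritus, so the next rule applies.
Among Lund and Marino, alphabetically by surname: Lund before Marino.
So Drummond takes precedence.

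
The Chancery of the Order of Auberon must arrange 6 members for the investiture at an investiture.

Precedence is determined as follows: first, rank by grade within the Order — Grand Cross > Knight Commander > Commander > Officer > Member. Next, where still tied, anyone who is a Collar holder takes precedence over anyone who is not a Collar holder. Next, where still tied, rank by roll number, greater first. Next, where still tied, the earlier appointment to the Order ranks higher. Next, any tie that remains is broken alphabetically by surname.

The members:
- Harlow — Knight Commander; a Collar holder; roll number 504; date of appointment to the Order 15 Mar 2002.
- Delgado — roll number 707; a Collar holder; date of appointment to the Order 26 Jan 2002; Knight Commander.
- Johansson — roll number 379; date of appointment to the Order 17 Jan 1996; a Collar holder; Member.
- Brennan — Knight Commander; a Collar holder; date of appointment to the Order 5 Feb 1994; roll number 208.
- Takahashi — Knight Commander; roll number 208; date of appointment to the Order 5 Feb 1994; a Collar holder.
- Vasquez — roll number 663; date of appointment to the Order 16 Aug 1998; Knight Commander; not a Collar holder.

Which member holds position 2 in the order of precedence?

Harlow

By grade within the Order: Delgado, Harlow, Brennan, Takahashi and Vasquez (Knight Commander); then Johansson (Member).
Among Delgado, Harlow, Brennan, Takahashi and Vasquez, a Collar holder before not a Collar holder: Delgado, Harlow, Brennan and Takahashi (a Collar holder) before Vasquez (not a Collar holder).
Among Delgado, Harlow, Brennan and Takahashi, by roll number (higher first): Delgado (707) before Harlow (504) before Brennan and Takahashi (208).
Brennan and Takahashi both have date of appointment to the Order 5 Feb 1994, so the next rule applies.
Among Brennan and Takahashi, alphabetically by surname: Brennan before Takahashi.
Order: Delgado, Harlow, Brennan, Takahashi, Vasquez, Johansson.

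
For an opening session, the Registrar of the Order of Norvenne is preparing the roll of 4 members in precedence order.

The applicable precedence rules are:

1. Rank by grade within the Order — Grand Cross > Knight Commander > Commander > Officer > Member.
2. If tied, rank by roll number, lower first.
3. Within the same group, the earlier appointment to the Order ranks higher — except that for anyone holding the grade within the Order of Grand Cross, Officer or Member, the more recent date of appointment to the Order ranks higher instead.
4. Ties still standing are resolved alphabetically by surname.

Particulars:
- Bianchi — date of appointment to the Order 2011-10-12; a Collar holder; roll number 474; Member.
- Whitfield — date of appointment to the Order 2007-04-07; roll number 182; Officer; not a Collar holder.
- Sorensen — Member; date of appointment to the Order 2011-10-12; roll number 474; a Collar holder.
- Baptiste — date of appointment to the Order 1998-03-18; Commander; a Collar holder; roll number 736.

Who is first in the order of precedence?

Baptiste

By grade within the Order: Baptiste (Commander); then Whitfield (Officer); then Bianchi and Sorensen (Member).
Bianchi and Sorensen both have roll number 474, so the next rule applies.
Bianchi and Sorensen both have date of appointment to the Order 2011-10-12, so the next rule applies.
Among Bianchi and Sorensen, alphabetically by surname: Bianchi before Sorensen.
Order: Baptiste, Whitfield, Bianchi, Sorensen.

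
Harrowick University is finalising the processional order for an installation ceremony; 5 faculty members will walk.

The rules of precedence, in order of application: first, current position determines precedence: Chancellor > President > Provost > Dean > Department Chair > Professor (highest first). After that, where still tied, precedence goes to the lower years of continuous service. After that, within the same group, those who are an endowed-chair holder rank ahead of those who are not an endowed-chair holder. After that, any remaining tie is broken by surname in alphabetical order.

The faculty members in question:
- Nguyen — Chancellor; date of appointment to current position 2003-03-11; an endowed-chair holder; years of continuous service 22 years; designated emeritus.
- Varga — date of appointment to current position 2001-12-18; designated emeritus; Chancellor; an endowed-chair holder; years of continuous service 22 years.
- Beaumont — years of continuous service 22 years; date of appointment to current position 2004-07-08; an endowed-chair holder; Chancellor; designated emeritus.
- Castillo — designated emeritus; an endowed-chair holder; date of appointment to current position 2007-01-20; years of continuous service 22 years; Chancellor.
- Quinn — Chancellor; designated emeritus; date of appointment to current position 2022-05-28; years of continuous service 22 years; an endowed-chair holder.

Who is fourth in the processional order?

Quinn

By current position: Beaumont, Castillo, Nguyen, Quinn and Varga (Chancellor).
Beaumont, Castillo, Nguyen, Quinn and Varga all have years of continuous service 22 years, so the next rule applies.
Beaumont, Castillo, Nguyen, Quinn and Varga are each an endowed-chair holder, so the next rule applies.
Among Beaumont, Castillo, Nguyen, Quinn and Varga, alphabetically by surname: Beaumont before Castillo before Nguyen before Quinn before Varga.
Order: Beaumont, Castillo, Nguyen, Quinn, Varga.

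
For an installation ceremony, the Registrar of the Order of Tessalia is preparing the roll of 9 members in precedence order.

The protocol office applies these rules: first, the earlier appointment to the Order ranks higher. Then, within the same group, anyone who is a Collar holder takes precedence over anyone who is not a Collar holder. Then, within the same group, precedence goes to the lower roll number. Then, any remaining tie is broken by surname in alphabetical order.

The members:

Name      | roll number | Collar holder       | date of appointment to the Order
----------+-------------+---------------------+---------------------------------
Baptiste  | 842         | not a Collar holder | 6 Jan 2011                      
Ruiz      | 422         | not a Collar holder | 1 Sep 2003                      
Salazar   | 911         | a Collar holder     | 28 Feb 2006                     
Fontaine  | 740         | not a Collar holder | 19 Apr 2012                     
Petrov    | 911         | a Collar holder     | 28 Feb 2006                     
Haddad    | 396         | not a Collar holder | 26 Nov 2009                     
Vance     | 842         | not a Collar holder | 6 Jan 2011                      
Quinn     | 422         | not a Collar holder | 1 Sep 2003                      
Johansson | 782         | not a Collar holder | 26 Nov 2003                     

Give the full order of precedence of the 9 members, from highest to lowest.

Quinn, Ruiz, Johansson, Petrov, Salazar, Haddad, Baptiste, Vance, Fontaine

By date of appointment to the Order (earlier first): Quinn and Ruiz (both 1 Sep 2003); then Johansson (26 Nov 2003); then Petrov and Salazar (both 28 Feb 2006); then Haddad (26 Nov 2009); then Baptiste and Vance (both 6 Jan 2011); then Fontaine (19 Apr 2012).
Quinn and Ruiz are each not a Collar holder, so the next rule applies.
Quinn and Ruiz both have roll number 422, so the next rule applies.
Among Quinn and Ruiz, alphabetically by surname: Quinn before Ruiz.
Petrov and Salazar are each a Collar holder, so the next rule applies.
Petrov and Salazar both have roll number 911, so the next rule applies.
Among Petrov and Salazar, alphabetically by surname: Petrov before Salazar.
Baptiste and Vance are each not a Collar holder, so the next rule applies.
Baptiste and Vance both have roll number 842, so the next rule applies.
Among Baptiste and Vance, alphabetically by surname: Baptiste before Vance.
Full order: Quinn, Ruiz, Johansson, Petrov, Salazar, Haddad, Baptiste, Vance, Fontaine.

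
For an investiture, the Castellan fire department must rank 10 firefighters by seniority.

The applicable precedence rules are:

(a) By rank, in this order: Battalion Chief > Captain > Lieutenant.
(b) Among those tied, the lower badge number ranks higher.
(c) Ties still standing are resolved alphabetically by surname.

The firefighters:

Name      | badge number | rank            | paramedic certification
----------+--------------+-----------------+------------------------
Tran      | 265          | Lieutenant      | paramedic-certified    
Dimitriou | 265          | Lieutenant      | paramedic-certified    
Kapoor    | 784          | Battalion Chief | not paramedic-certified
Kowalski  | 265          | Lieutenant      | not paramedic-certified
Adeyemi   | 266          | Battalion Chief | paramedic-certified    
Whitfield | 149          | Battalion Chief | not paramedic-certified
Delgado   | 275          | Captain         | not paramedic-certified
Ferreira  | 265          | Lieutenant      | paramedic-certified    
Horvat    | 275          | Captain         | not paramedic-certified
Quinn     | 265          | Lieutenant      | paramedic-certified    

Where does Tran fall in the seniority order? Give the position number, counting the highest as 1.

By rank: Whitfield, Adeyemi and Kapoor (Battalion Chief); then Delgado and Horvat (Captain); then Dimitriou, Ferreira, Kowalski, Quinn and Tran (Lieutenant).
Among Whitfield, Adeyemi and Kapoor, by badge number (lower first): Whitfield (149) before Adeyemi (266) before Kapoor (784).
Delgado and Horvat both have badge number 275, so the next rule applies.
Among Delgado and Horvat, alphabetically by surname: Delgado before Horvat.
Dimitriou, Ferreira, Kowalski, Quinn and Tran all have badge number 265, so the next rule applies.
Among Dimitriou, Ferreira, Kowalski, Quinn and Tran, alphabetically by surname: Dimitriou before Ferreira before Kowalski before Quinn before Tran.
Order: Whitfield, Adeyemi, Kapoor, Delgado, Horvat, Dimitriou, Ferreira, Kowalski, Quinn, Tran. So position 10.

10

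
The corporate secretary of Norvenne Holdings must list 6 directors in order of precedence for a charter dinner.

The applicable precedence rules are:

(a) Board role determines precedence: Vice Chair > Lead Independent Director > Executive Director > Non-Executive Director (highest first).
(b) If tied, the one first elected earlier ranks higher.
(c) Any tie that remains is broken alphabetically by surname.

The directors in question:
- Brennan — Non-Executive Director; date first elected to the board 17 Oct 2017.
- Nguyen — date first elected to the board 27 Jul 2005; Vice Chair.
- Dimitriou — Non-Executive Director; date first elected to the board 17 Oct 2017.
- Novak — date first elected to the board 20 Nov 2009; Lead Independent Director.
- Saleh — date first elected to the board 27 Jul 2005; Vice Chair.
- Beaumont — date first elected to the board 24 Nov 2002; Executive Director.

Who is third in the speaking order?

Novak

By board role: Nguyen and Saleh (Vice Chair); then Novak (Lead Independent Director); then Beaumont (Executive Director); then Brennan and Dimitriou (Non-Executive Director).
Nguyen and Saleh both have date first elected to the board 27 Jul 2005, so the next rule applies.
Among Nguyen and Saleh, alphabetically by surname: Nguyen before Saleh.
Brennan and Dimitriou both have date first elected to the board 17 Oct 2017, so the next rule applies.
Among Brennan and Dimitriou, alphabetically by surname: Brennan before Dimitriou.
Order: Nguyen, Saleh, Novak, Beaumont, Brennan, Dimitriou.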